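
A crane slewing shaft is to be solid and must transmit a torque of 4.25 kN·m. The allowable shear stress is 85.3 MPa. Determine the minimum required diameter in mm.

For a solid shaft τ_max = 16T/(πd³), so d = (16T/(π τ_allow))^(1/3) = (16·4250/(π·8.53×10^7))^(1/3) = 0.06331 m.

63.3 mm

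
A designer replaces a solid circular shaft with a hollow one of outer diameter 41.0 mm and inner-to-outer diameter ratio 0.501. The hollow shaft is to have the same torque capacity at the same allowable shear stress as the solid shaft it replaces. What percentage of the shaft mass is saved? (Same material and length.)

21.8 %

Equal τ_max and T ⇒ the solid shaft needs d_s³ = d_o³(1−k⁴), so d_s = 41.0·(1−0.501⁴)^(1/3) = 40.12 mm.
Area ratio A_h/A_s = d_o²(1−k²)/d_s² = (1−k²)/(1−k⁴)^(2/3) = 0.7822.
Mass saving = 1 − 0.7822 = 21.8 %.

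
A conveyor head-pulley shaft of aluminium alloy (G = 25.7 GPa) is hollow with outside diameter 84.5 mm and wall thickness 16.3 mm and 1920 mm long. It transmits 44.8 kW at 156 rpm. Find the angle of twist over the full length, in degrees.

ω = 2π·156/60 = 16.34 rad/s, so T = P/ω = 44.8×10³ / 16.34 = 2742 N·m.
J = π(d_o⁴ − d_i⁴)/32 = π(0.0845⁴ − 0.0519⁴)/32 = 4.293×10^-6 m⁴.
θ = T·L/(G·J) = 2742 × 1.92 / (25.7×10⁹ × 4.293×10^-6) = 0.04772 rad.

2.73°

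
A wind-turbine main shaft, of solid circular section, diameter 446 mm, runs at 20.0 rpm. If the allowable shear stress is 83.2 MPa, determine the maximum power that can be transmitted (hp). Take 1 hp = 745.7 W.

J = πd⁴/32 = π(0.446)⁴/32 = 3.885×10^-3 m⁴.
T_max = τ_allow·J/r = 8.32×10^7 × 3.885×10^-3 / 0.223 = 1.449e6 N·m.
ω = 2π·20.0/60 = 2.094 rad/s, so P_max = T_max·ω = 3.035×10^6 W.

4070 hp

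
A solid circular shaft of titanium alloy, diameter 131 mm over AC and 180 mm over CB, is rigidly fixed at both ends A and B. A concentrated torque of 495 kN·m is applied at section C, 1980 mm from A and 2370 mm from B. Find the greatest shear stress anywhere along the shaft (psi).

46900 psi

Compatibility: T_A·a/J_AC = T_B·b/J_CB with T_A + T_B = T₀.
J_AC = 2.89×10^-5 m⁴, J_CB = 1.03×10^-4 m⁴, so T_A = T₀·(J_AC/a)/((J_AC/a)+(J_CB/b)) = 124400 N·m, T_B = 370600 N·m.
τ in each portion: τ_AC = 2.82×10^8 Pa, τ_CB = 3.24×10^8 Pa; maximum is in CB.
τ_max = T_CB·r/J = 370600·0.0900/1.03×10^-4 = 3.236×10^8 Pa.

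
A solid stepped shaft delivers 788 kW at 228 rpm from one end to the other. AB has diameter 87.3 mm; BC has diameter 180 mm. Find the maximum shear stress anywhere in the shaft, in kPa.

ω = 2π·228/60 = 23.88 rad/s, so T = P/ω = 788×10³ / 23.88 = 33000 N·m.
Under the same torque, τ_max = 16T/(πd³) is largest where d is smallest — segment AB (d = 87.3 mm).
τ_max = 16·33000/(π·(0.0873)³) = 2.526×10^8 Pa.

253000 kPa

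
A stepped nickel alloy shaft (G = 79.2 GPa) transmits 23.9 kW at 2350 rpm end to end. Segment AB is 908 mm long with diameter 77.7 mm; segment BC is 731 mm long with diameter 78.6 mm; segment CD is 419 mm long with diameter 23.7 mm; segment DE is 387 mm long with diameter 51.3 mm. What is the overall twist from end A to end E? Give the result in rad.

ω = 2π·2350/60 = 246.1 rad/s, so T = P/ω = 23.9×10³ / 246.1 = 97.12 N·m.
J_AB = π(0.0777)⁴/32 = 3.58×10^-6 m⁴; J_BC = π(0.0786)⁴/32 = 3.75×10^-6 m⁴; J_CD = π(0.0237)⁴/32 = 3.10×10^-8 m⁴; J_DE = π(0.0513)⁴/32 = 6.80×10^-7 m⁴.
θ = (T/G)·Σ L_i/J_i = (97.12/79.2×10⁹)·(0.908/3.58×10^-6 + 0.731/3.75×10^-6 + 0.419/3.10×10^-8 + 0.387/6.80×10^-7) = 0.01784 rad.

0.0178 rad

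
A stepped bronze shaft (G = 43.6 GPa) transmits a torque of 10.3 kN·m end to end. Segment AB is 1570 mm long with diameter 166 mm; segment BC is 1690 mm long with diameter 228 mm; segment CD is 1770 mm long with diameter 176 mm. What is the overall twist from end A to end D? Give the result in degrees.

J_AB = π(0.166)⁴/32 = 7.45×10^-5 m⁴; J_BC = π(0.228)⁴/32 = 2.65×10^-4 m⁴; J_CD = π(0.176)⁴/32 = 9.42×10^-5 m⁴.
θ = (T/G)·Σ L_i/J_i = (10300/43.6×10⁹)·(1.57/7.45×10^-5 + 1.69/2.65×10^-4 + 1.77/9.42×10^-5) = 0.01092 rad.

0.626°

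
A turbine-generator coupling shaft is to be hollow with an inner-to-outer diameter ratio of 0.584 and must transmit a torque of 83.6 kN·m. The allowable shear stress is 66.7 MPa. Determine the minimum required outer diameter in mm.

193 mm

For a hollow shaft with d_i/d_o = 0.584: τ_max = 16T/(π d_o³ (1−k⁴)), so d_o = [16T/(π τ_allow (1−k⁴))]^(1/3) = [16·83600/(π·6.67×10^7·0.8837)]^(1/3) = 0.1933 m.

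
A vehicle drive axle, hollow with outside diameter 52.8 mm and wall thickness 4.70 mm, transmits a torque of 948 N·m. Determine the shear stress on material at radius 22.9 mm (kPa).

52300 kPa

J = π(d_o⁴ − d_i⁴)/32 = π(0.0528⁴ − 0.0434⁴)/32 = 4.147×10^-7 m⁴.
Shear stress varies linearly with radius: τ = T·r/J = 948.0 × 0.0229 / 4.147×10^-7 = 5.235×10^7 Pa.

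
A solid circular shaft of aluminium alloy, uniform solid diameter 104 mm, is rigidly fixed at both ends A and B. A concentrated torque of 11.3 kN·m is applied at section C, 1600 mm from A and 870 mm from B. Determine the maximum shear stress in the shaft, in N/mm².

33.1 N/mm²

With uniform GJ and both ends fixed, compatibility θ_AC = θ_CB gives T_A·a = T_B·b, together with T_A + T_B = T₀.
T_A = T₀·b/(a+b) = 11300·870/2470 = 3980 N·m; T_B = 7320 N·m.
τ in each portion: τ_AC = 1.80×10^7 Pa, τ_CB = 3.31×10^7 Pa; maximum is in CB.
τ_max = T_CB·r/J = 7320·0.0520/1.15×10^-5 = 3.314×10^7 Pa.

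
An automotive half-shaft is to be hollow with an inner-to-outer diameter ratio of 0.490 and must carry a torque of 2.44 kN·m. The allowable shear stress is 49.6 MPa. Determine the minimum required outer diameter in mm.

64.3 mm

For a hollow shaft with d_i/d_o = 0.490: τ_max = 16T/(π d_o³ (1−k⁴)), so d_o = [16T/(π τ_allow (1−k⁴))]^(1/3) = [16·2440/(π·4.96×10^7·0.9424)]^(1/3) = 0.06430 m.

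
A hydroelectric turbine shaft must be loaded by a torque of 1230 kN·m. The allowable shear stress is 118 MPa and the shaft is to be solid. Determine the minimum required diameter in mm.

376 mm

For a solid shaft τ_max = 16T/(πd³), so d = (16T/(π τ_allow))^(1/3) = (16·1.230e6/(π·1.18×10^8))^(1/3) = 0.3758 m.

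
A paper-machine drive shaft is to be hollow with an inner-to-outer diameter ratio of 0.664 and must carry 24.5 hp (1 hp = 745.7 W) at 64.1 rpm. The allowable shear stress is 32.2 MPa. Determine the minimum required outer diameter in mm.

81.1 mm

ω = 2π·64.1/60 = 6.713 rad/s, so T = P/ω = 24.5×745.7 / 6.713 = 2722 N·m.
For a hollow shaft with d_i/d_o = 0.664: τ_max = 16T/(π d_o³ (1−k⁴)), so d_o = [16T/(π τ_allow (1−k⁴))]^(1/3) = [16·2722/(π·3.22×10^7·0.8056)]^(1/3) = 0.08115 m.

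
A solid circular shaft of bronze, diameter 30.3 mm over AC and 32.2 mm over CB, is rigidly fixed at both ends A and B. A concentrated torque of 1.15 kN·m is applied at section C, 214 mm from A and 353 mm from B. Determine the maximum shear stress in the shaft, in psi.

17200 psi

Compatibility: T_A·a/J_AC = T_B·b/J_CB with T_A + T_B = T₀.
J_AC = 8.28×10^-8 m⁴, J_CB = 1.06×10^-7 m⁴, so T_A = T₀·(J_AC/a)/((J_AC/a)+(J_CB/b)) = 648.5 N·m, T_B = 501.5 N·m.
τ in each portion: τ_AC = 1.19×10^8 Pa, τ_CB = 7.65×10^7 Pa; maximum is in AC.
τ_max = T_AC·r/J = 648.5·0.0152/8.28×10^-8 = 1.187×10^8 Pa.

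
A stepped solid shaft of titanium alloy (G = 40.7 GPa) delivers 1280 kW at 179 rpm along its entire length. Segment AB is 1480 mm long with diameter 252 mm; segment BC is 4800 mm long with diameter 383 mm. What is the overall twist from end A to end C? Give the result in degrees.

ω = 2π·179/60 = 18.74 rad/s, so T = P/ω = 1280×10³ / 18.74 = 68290 N·m.
J_AB = π(0.252)⁴/32 = 3.96×10^-4 m⁴; J_BC = π(0.383)⁴/32 = 2.11×10^-3 m⁴.
θ = (T/G)·Σ L_i/J_i = (68290/40.7×10⁹)·(1.48/3.96×10^-4 + 4.80/2.11×10^-3) = 0.01008 rad.

0.578°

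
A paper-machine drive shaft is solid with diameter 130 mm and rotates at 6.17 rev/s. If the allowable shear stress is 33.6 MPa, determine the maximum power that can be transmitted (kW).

J = πd⁴/32 = π(0.130)⁴/32 = 2.804×10^-5 m⁴.
T_max = τ_allow·J/r = 3.36×10^7 × 2.804×10^-5 / 0.0650 = 14490 N·m.
ω = 2π·6.17 = 38.77 rad/s, so P_max = T_max·ω = 5.619×10^5 W.

562 kW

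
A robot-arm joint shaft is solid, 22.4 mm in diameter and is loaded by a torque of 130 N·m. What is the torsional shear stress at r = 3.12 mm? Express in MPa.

J = πd⁴/32 = π(0.0224)⁴/32 = 2.472×10^-8 m⁴.
Shear stress varies linearly with radius: τ = T·r/J = 130.0 × 0.00312 / 2.472×10^-8 = 1.641×10^7 Pa.

16.4 MPa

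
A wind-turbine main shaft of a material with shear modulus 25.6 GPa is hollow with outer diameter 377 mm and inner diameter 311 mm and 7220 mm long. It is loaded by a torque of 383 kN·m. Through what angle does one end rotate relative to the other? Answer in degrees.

5.81°

J = π(d_o⁴ − d_i⁴)/32 = π(0.377⁴ − 0.311⁴)/32 = 1.065×10^-3 m⁴.
θ = T·L/(G·J) = 383000 × 7.22 / (25.6×10⁹ × 1.065×10^-3) = 0.1014 rad.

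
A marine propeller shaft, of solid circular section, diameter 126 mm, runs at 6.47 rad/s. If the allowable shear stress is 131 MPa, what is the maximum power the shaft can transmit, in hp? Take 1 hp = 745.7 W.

446 hp

J = πd⁴/32 = π(0.126)⁴/32 = 2.474×10^-5 m⁴.
T_max = τ_allow·J/r = 1.31×10^8 × 2.474×10^-5 / 0.0630 = 51450 N·m.
ω = 6.47 rad/s, so P_max = T_max·ω = 3.329×10^5 W.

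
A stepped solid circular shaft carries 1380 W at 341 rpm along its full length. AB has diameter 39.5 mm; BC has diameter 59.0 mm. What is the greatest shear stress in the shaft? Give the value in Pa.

3.19e6 Pa

ω = 2π·341/60 = 35.71 rad/s, so T = P/ω = 1380 / 35.71 = 38.65 N·m.
Under the same torque, τ_max = 16T/(πd³) is largest where d is smallest — segment AB (d = 39.5 mm).
τ_max = 16·38.65/(π·(0.0395)³) = 3.194×10^6 Pa.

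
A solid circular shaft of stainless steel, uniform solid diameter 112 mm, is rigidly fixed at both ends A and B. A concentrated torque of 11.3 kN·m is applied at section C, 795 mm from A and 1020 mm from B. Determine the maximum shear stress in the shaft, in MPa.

23.0 MPa

With uniform GJ and both ends fixed, compatibility θ_AC = θ_CB gives T_A·a = T_B·b, together with T_A + T_B = T₀.
T_A = T₀·b/(a+b) = 11300·1020/1815 = 6350 N·m; T_B = 4950 N·m.
τ in each portion: τ_AC = 2.30×10^7 Pa, τ_CB = 1.79×10^7 Pa; maximum is in AC.
τ_max = T_AC·r/J = 6350·0.0560/1.54×10^-5 = 2.302×10^7 Pa.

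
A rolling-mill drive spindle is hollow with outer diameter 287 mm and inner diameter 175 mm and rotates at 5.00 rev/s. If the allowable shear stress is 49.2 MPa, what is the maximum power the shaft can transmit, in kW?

J = π(d_o⁴ − d_i⁴)/32 = π(0.287⁴ − 0.175⁴)/32 = 5.740×10^-4 m⁴.
T_max = τ_allow·J/r = 4.92×10^7 × 5.740×10^-4 / 0.143 = 196800 N·m.
ω = 2π·5.00 = 31.42 rad/s, so P_max = T_max·ω = 6.183×10^6 W.

6180 kW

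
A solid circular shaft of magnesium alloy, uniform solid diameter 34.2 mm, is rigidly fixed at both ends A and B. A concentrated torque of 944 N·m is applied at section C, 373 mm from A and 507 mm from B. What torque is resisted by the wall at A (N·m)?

544 N·m

With uniform GJ and both ends fixed, compatibility θ_AC = θ_CB gives T_A·a = T_B·b, together with T_A + T_B = T₀.
T_A = T₀·b/(a+b) = 944.0·507/880.0 = 543.9 N·m; T_B = 400.1 N·m.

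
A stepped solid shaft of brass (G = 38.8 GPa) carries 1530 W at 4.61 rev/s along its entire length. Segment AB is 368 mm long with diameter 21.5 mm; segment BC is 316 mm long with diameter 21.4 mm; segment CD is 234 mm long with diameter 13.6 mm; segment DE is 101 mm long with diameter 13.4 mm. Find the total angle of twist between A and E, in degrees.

ω = 2π·4.61 = 28.97 rad/s, so T = P/ω = 1530 / 28.97 = 52.82 N·m.
J_AB = π(0.0215)⁴/32 = 2.10×10^-8 m⁴; J_BC = π(0.0214)⁴/32 = 2.06×10^-8 m⁴; J_CD = π(0.0136)⁴/32 = 3.36×10^-9 m⁴; J_DE = π(0.0134)⁴/32 = 3.17×10^-9 m⁴.
θ = (T/G)·Σ L_i/J_i = (52.82/38.8×10⁹)·(0.368/2.10×10^-8 + 0.316/2.06×10^-8 + 0.234/3.36×10^-9 + 0.101/3.17×10^-9) = 0.1831 rad.

10.5°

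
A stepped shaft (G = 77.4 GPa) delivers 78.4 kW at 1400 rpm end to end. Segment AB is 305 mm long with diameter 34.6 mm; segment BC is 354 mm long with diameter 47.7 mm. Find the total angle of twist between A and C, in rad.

ω = 2π·1400/60 = 146.6 rad/s, so T = P/ω = 78.4×10³ / 146.6 = 534.8 N·m.
J_AB = π(0.0346)⁴/32 = 1.41×10^-7 m⁴; J_BC = π(0.0477)⁴/32 = 5.08×10^-7 m⁴.
θ = (T/G)·Σ L_i/J_i = (534.8/77.4×10⁹)·(0.305/1.41×10^-7 + 0.354/5.08×10^-7) = 0.01979 rad.

0.0198 rad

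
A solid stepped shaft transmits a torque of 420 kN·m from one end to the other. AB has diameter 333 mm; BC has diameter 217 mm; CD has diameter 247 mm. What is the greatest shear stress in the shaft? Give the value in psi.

30400 psi

Under the same torque, τ_max = 16T/(πd³) is largest where d is smallest — segment BC (d = 217 mm).
τ_max = 16·420000/(π·(0.217)³) = 2.093×10^8 Pa.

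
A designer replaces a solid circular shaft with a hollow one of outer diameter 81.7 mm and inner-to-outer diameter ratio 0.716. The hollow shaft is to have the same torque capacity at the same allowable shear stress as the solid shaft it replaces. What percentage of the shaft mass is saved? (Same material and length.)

Equal τ_max and T ⇒ the solid shaft needs d_s³ = d_o³(1−k⁴), so d_s = 81.7·(1−0.716⁴)^(1/3) = 73.80 mm.
Area ratio A_h/A_s = d_o²(1−k²)/d_s² = (1−k²)/(1−k⁴)^(2/3) = 0.5972.
Mass saving = 1 − 0.5972 = 40.3 %.

40.3 %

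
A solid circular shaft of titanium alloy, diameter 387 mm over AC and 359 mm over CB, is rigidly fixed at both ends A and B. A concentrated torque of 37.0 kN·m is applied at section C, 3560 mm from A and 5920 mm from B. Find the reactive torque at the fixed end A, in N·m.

Compatibility: T_A·a/J_AC = T_B·b/J_CB with T_A + T_B = T₀.
J_AC = 2.20×10^-3 m⁴, J_CB = 1.63×10^-3 m⁴, so T_A = T₀·(J_AC/a)/((J_AC/a)+(J_CB/b)) = 25600 N·m, T_B = 11400 N·m.

25600 N·m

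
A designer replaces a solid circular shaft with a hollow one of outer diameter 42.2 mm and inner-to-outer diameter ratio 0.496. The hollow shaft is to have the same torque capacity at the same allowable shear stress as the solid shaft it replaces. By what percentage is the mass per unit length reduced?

21.4 %

Equal τ_max and T ⇒ the solid shaft needs d_s³ = d_o³(1−k⁴), so d_s = 42.2·(1−0.496⁴)^(1/3) = 41.33 mm.
Area ratio A_h/A_s = d_o²(1−k²)/d_s² = (1−k²)/(1−k⁴)^(2/3) = 0.7860.
Mass saving = 1 − 0.7860 = 21.4 %.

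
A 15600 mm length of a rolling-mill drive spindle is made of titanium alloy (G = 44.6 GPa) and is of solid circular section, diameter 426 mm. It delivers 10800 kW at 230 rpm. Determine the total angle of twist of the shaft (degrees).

ω = 2π·230/60 = 24.09 rad/s, so T = P/ω = 10800×10³ / 24.09 = 448400 N·m.
J = πd⁴/32 = π(0.426)⁴/32 = 3.233×10^-3 m⁴.
θ = T·L/(G·J) = 448400 × 15.6 / (44.6×10⁹ × 3.233×10^-3) = 0.04851 rad.

2.78°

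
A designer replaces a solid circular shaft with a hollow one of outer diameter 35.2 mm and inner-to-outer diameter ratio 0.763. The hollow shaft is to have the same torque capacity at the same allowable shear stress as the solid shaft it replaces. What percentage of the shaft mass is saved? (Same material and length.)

44.9 %

Equal τ_max and T ⇒ the solid shaft needs d_s³ = d_o³(1−k⁴), so d_s = 35.2·(1−0.763⁴)^(1/3) = 30.66 mm.
Area ratio A_h/A_s = d_o²(1−k²)/d_s² = (1−k²)/(1−k⁴)^(2/3) = 0.5506.
Mass saving = 1 − 0.5506 = 44.9 %.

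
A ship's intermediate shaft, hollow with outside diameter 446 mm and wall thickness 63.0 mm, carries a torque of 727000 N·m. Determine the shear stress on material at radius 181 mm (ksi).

J = π(d_o⁴ − d_i⁴)/32 = π(0.446⁴ − 0.320⁴)/32 = 2.855×10^-3 m⁴.
Shear stress varies linearly with radius: τ = T·r/J = 727000 × 0.181 / 2.855×10^-3 = 4.609×10^7 Pa.

6.68 ksi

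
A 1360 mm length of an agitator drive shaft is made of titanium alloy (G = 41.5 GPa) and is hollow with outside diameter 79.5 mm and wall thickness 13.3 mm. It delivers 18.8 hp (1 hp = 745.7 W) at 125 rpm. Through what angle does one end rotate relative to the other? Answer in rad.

ω = 2π·125/60 = 13.09 rad/s, so T = P/ω = 18.8×745.7 / 13.09 = 1071 N·m.
J = π(d_o⁴ − d_i⁴)/32 = π(0.0795⁴ − 0.0529⁴)/32 = 3.153×10^-6 m⁴.
θ = T·L/(G·J) = 1071 × 1.36 / (41.5×10⁹ × 3.153×10^-6) = 0.01113 rad.

0.0111 rad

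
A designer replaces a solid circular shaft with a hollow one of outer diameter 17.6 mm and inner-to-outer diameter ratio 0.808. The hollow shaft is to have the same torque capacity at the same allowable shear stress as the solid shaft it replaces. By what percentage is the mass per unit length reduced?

Equal τ_max and T ⇒ the solid shaft needs d_s³ = d_o³(1−k⁴), so d_s = 17.6·(1−0.808⁴)^(1/3) = 14.62 mm.
Area ratio A_h/A_s = d_o²(1−k²)/d_s² = (1−k²)/(1−k⁴)^(2/3) = 0.5027.
Mass saving = 1 − 0.5027 = 49.7 %.

49.7 %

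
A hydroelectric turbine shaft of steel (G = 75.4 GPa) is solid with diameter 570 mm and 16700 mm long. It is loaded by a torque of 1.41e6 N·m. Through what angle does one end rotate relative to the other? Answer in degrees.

J = πd⁴/32 = π(0.570)⁴/32 = 0.01036 m⁴.
θ = T·L/(G·J) = 1.410e6 × 16.7 / (75.4×10⁹ × 0.01036) = 0.03013 rad.

1.73°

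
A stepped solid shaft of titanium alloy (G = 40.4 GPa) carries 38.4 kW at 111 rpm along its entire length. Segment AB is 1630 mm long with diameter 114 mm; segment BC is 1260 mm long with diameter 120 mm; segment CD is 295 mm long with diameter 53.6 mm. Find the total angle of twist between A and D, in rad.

ω = 2π·111/60 = 11.62 rad/s, so T = P/ω = 38.4×10³ / 11.62 = 3304 N·m.
J_AB = π(0.114)⁴/32 = 1.66×10^-5 m⁴; J_BC = π(0.120)⁴/32 = 2.04×10^-5 m⁴; J_CD = π(0.0536)⁴/32 = 8.10×10^-7 m⁴.
θ = (T/G)·Σ L_i/J_i = (3304/40.4×10⁹)·(1.63/1.66×10^-5 + 1.26/2.04×10^-5 + 0.295/8.10×10^-7) = 0.04287 rad.

0.0429 rad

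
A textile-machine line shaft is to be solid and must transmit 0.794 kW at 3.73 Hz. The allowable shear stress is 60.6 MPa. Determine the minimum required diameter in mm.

ω = 2π·3.73 = 23.44 rad/s, so T = P/ω = 0.794×10³ / 23.44 = 33.88 N·m.
For a solid shaft τ_max = 16T/(πd³), so d = (16T/(π τ_allow))^(1/3) = (16·33.88/(π·6.06×10^7))^(1/3) = 0.01417 m.

14.2 mm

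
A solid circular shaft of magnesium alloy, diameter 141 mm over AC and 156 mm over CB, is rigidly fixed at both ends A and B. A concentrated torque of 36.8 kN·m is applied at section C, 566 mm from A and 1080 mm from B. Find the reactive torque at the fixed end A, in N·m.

20600 N·m

Compatibility: T_A·a/J_AC = T_B·b/J_CB with T_A + T_B = T₀.
J_AC = 3.88×10^-5 m⁴, J_CB = 5.81×10^-5 m⁴, so T_A = T₀·(J_AC/a)/((J_AC/a)+(J_CB/b)) = 20610 N·m, T_B = 16190 N·m.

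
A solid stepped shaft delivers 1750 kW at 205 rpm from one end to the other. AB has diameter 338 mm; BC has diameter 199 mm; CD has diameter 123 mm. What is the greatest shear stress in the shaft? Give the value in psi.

ω = 2π·205/60 = 21.47 rad/s, so T = P/ω = 1750×10³ / 21.47 = 81520 N·m.
Under the same torque, τ_max = 16T/(πd³) is largest where d is smallest — segment CD (d = 123 mm).
τ_max = 16·81520/(π·(0.123)³) = 2.231×10^8 Pa.

32400 psi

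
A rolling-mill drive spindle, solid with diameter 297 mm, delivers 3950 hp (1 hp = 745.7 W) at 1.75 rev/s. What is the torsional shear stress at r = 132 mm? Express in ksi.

ω = 2π·1.75 = 11.00 rad/s, so T = P/ω = 3950×745.7 / 11.00 = 267900 N·m.
J = πd⁴/32 = π(0.297)⁴/32 = 7.639×10^-4 m⁴.
Shear stress varies linearly with radius: τ = T·r/J = 267900 × 0.132 / 7.639×10^-4 = 4.629×10^7 Pa.

6.71 ksi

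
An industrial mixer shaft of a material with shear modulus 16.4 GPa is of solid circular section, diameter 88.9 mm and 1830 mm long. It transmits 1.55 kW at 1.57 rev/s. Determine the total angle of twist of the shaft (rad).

ω = 2π·1.57 = 9.865 rad/s, so T = P/ω = 1.55×10³ / 9.865 = 157.1 N·m.
J = πd⁴/32 = π(0.0889)⁴/32 = 6.132×10^-6 m⁴.
θ = T·L/(G·J) = 157.1 × 1.83 / (16.4×10⁹ × 6.132×10^-6) = 2.859×10^-3 rad.

0.00286 rad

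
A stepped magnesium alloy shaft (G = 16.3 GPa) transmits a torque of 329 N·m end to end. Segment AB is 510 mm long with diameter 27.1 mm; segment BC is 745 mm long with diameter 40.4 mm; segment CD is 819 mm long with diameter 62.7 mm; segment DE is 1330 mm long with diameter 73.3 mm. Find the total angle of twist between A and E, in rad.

0.272 rad

J_AB = π(0.0271)⁴/32 = 5.30×10^-8 m⁴; J_BC = π(0.0404)⁴/32 = 2.62×10^-7 m⁴; J_CD = π(0.0627)⁴/32 = 1.52×10^-6 m⁴; J_DE = π(0.0733)⁴/32 = 2.83×10^-6 m⁴.
θ = (T/G)·Σ L_i/J_i = (329.0/16.3×10⁹)·(0.510/5.30×10^-8 + 0.745/2.62×10^-7 + 0.819/1.52×10^-6 + 1.33/2.83×10^-6) = 0.2723 rad.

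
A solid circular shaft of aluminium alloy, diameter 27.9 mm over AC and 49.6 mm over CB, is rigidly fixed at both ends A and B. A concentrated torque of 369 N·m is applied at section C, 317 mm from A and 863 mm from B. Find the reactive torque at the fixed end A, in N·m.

Compatibility: T_A·a/J_AC = T_B·b/J_CB with T_A + T_B = T₀.
J_AC = 5.95×10^-8 m⁴, J_CB = 5.94×10^-7 m⁴, so T_A = T₀·(J_AC/a)/((J_AC/a)+(J_CB/b)) = 79.03 N·m, T_B = 290.0 N·m.

79.0 N·m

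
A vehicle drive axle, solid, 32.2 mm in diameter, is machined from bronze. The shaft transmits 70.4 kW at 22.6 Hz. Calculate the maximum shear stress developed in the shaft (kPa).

75600 kPa

ω = 2π·22.6 = 142.0 rad/s, so T = P/ω = 70.4×10³ / 142.0 = 495.8 N·m.
J = πd⁴/32 = π(0.0322)⁴/32 = 1.055×10^-7 m⁴.
τ_max = T·r/J = 495.8 × 0.0161 / 1.055×10^-7 = 7.563×10^7 Pa.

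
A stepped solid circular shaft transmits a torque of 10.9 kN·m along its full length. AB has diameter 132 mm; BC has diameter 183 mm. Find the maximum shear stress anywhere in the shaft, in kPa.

24100 kPa

Under the same torque, τ_max = 16T/(πd³) is largest where d is smallest — segment AB (d = 132 mm).
τ_max = 16·10900/(π·(0.132)³) = 2.414×10^7 Pa.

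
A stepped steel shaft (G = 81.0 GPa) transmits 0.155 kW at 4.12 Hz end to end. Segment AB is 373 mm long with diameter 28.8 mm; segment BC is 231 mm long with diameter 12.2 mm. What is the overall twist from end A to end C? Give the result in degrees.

ω = 2π·4.12 = 25.89 rad/s, so T = P/ω = 0.155×10³ / 25.89 = 5.988 N·m.
J_AB = π(0.0288)⁴/32 = 6.75×10^-8 m⁴; J_BC = π(0.0122)⁴/32 = 2.17×10^-9 m⁴.
θ = (T/G)·Σ L_i/J_i = (5.988/81.0×10⁹)·(0.373/6.75×10^-8 + 0.231/2.17×10^-9) = 8.260×10^-3 rad.

0.473°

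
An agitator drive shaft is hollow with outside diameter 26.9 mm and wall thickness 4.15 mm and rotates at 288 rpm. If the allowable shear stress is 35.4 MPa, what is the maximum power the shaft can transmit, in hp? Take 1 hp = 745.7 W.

4.22 hp

J = π(d_o⁴ − d_i⁴)/32 = π(0.0269⁴ − 0.0186⁴)/32 = 3.966×10^-8 m⁴.
T_max = τ_allow·J/r = 3.54×10^7 × 3.966×10^-8 / 0.0135 = 104.4 N·m.
ω = 2π·288/60 = 30.16 rad/s, so P_max = T_max·ω = 3148 W.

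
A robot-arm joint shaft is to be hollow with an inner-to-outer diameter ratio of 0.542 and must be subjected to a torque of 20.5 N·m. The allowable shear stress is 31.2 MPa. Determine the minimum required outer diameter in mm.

For a hollow shaft with d_i/d_o = 0.542: τ_max = 16T/(π d_o³ (1−k⁴)), so d_o = [16T/(π τ_allow (1−k⁴))]^(1/3) = [16·20.50/(π·3.12×10^7·0.9137)]^(1/3) = 0.01541 m.

15.4 mm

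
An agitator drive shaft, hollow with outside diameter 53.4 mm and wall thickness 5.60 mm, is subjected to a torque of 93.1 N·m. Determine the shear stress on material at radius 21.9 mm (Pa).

J = π(d_o⁴ − d_i⁴)/32 = π(0.0534⁴ − 0.0422⁴)/32 = 4.869×10^-7 m⁴.
Shear stress varies linearly with radius: τ = T·r/J = 93.10 × 0.0219 / 4.869×10^-7 = 4.187×10^6 Pa.

4.19e6 Pa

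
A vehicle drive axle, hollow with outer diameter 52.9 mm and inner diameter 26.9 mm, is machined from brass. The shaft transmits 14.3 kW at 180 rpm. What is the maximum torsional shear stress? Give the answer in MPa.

28.0 MPa

ω = 2π·180/60 = 18.85 rad/s, so T = P/ω = 14.3×10³ / 18.85 = 758.6 N·m.
J = π(d_o⁴ − d_i⁴)/32 = π(0.0529⁴ − 0.0269⁴)/32 = 7.174×10^-7 m⁴.
τ_max = T·r/J = 758.6 × 0.0264 / 7.174×10^-7 = 2.797×10^7 Pa.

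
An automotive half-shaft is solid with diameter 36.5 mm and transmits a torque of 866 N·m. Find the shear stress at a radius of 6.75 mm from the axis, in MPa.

J = πd⁴/32 = π(0.0365)⁴/32 = 1.742×10^-7 m⁴.
Shear stress varies linearly with radius: τ = T·r/J = 866.0 × 0.00675 / 1.742×10^-7 = 3.355×10^7 Pa.

33.5 MPa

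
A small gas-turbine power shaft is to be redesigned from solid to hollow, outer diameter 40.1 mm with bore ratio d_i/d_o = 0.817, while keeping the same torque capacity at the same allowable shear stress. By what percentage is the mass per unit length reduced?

Equal τ_max and T ⇒ the solid shaft needs d_s³ = d_o³(1−k⁴), so d_s = 40.1·(1−0.817⁴)^(1/3) = 32.94 mm.
Area ratio A_h/A_s = d_o²(1−k²)/d_s² = (1−k²)/(1−k⁴)^(2/3) = 0.4927.
Mass saving = 1 − 0.4927 = 50.7 %.

50.7 %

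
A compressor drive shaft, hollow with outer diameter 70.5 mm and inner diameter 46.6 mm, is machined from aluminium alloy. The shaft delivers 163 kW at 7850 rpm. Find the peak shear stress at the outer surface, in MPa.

ω = 2π·7850/60 = 822.1 rad/s, so T = P/ω = 163×10³ / 822.1 = 198.3 N·m.
J = π(d_o⁴ − d_i⁴)/32 = π(0.0705⁴ − 0.0466⁴)/32 = 1.962×10^-6 m⁴.
τ_max = T·r/J = 198.3 × 0.0352 / 1.962×10^-6 = 3.562×10^6 Pa.

3.56 MPa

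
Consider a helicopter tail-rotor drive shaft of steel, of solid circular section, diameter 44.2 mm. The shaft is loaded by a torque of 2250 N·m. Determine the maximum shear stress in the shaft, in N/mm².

133 N/mm²

J = πd⁴/32 = π(0.0442)⁴/32 = 3.747×10^-7 m⁴.
τ_max = T·r/J = 2250 × 0.0221 / 3.747×10^-7 = 1.327×10^8 Pa.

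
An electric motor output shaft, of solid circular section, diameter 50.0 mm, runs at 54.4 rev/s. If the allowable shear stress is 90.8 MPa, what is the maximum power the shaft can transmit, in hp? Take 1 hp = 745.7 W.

J = πd⁴/32 = π(0.0500)⁴/32 = 6.136×10^-7 m⁴.
T_max = τ_allow·J/r = 9.08×10^7 × 6.136×10^-7 / 0.0250 = 2229 N·m.
ω = 2π·54.4 = 341.8 rad/s, so P_max = T_max·ω = 7.617×10^5 W.

1020 hp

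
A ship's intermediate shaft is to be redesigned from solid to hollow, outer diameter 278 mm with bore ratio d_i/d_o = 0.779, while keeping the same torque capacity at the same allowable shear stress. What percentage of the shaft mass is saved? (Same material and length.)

46.6 %

Equal τ_max and T ⇒ the solid shaft needs d_s³ = d_o³(1−k⁴), so d_s = 278·(1−0.779⁴)^(1/3) = 238.5 mm.
Area ratio A_h/A_s = d_o²(1−k²)/d_s² = (1−k²)/(1−k⁴)^(2/3) = 0.5340.
Mass saving = 1 − 0.5340 = 46.6 %.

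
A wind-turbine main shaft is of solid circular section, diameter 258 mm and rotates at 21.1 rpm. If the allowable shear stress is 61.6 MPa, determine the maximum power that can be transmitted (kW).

459 kW

J = πd⁴/32 = π(0.258)⁴/32 = 4.350×10^-4 m⁴.
T_max = τ_allow·J/r = 6.16×10^7 × 4.350×10^-4 / 0.129 = 207700 N·m.
ω = 2π·21.1/60 = 2.210 rad/s, so P_max = T_max·ω = 4.590×10^5 W.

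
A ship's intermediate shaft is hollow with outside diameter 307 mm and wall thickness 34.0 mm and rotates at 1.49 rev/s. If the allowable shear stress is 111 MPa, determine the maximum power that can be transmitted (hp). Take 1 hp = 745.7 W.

5010 hp

J = π(d_o⁴ − d_i⁴)/32 = π(0.307⁴ − 0.239⁴)/32 = 5.517×10^-4 m⁴.
T_max = τ_allow·J/r = 1.11×10^8 × 5.517×10^-4 / 0.153 = 399000 N·m.
ω = 2π·1.49 = 9.362 rad/s, so P_max = T_max·ω = 3.735×10^6 W.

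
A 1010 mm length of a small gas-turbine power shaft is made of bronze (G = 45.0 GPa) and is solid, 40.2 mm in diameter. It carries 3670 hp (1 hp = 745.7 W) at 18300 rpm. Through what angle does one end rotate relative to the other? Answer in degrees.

7.16°

ω = 2π·18300/60 = 1916 rad/s, so T = P/ω = 3670×745.7 / 1916 = 1428 N·m.
J = πd⁴/32 = π(0.0402)⁴/32 = 2.564×10^-7 m⁴.
θ = T·L/(G·J) = 1428 × 1.01 / (45.0×10⁹ × 2.564×10^-7) = 0.1250 rad.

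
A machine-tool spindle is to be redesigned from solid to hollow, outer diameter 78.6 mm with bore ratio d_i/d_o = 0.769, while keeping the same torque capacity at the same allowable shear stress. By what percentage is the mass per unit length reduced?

45.6 %

Equal τ_max and T ⇒ the solid shaft needs d_s³ = d_o³(1−k⁴), so d_s = 78.6·(1−0.769⁴)^(1/3) = 68.10 mm.
Area ratio A_h/A_s = d_o²(1−k²)/d_s² = (1−k²)/(1−k⁴)^(2/3) = 0.5444.
Mass saving = 1 − 0.5444 = 45.6 %.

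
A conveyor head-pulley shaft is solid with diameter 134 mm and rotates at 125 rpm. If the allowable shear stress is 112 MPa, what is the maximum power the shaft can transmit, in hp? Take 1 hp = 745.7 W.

929 hp

J = πd⁴/32 = π(0.134)⁴/32 = 3.165×10^-5 m⁴.
T_max = τ_allow·J/r = 1.12×10^8 × 3.165×10^-5 / 0.0670 = 52910 N·m.
ω = 2π·125/60 = 13.09 rad/s, so P_max = T_max·ω = 6.926×10^5 W.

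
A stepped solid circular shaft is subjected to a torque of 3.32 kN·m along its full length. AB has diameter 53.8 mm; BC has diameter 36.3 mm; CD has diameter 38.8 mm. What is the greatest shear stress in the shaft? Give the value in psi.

Under the same torque, τ_max = 16T/(πd³) is largest where d is smallest — segment BC (d = 36.3 mm).
τ_max = 16·3320/(π·(0.0363)³) = 3.535×10^8 Pa.

51300 psi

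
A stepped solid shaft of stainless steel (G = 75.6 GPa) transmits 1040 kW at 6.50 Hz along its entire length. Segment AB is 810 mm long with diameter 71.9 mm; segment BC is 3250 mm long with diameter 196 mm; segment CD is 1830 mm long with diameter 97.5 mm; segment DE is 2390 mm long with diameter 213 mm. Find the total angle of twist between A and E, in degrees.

10.6°

ω = 2π·6.50 = 40.84 rad/s, so T = P/ω = 1040×10³ / 40.84 = 25460 N·m.
J_AB = π(0.0719)⁴/32 = 2.62×10^-6 m⁴; J_BC = π(0.196)⁴/32 = 1.45×10^-4 m⁴; J_CD = π(0.0975)⁴/32 = 8.87×10^-6 m⁴; J_DE = π(0.213)⁴/32 = 2.02×10^-4 m⁴.
θ = (T/G)·Σ L_i/J_i = (25460/75.6×10⁹)·(0.810/2.62×10^-6 + 3.25/1.45×10^-4 + 1.83/8.87×10^-6 + 2.39/2.02×10^-4) = 0.1850 rad.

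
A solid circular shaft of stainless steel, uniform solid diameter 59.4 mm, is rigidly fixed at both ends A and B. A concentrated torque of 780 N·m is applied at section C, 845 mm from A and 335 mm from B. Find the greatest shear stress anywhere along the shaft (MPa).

With uniform GJ and both ends fixed, compatibility θ_AC = θ_CB gives T_A·a = T_B·b, together with T_A + T_B = T₀.
T_A = T₀·b/(a+b) = 780.0·335/1180 = 221.4 N·m; T_B = 558.6 N·m.
τ in each portion: τ_AC = 5.38×10^6 Pa, τ_CB = 1.36×10^7 Pa; maximum is in CB.
τ_max = T_CB·r/J = 558.6·0.0297/1.22×10^-6 = 1.357×10^7 Pa.

13.6 MPa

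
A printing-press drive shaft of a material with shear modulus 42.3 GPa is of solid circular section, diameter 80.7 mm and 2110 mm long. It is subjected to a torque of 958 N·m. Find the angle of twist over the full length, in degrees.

0.658°

J = πd⁴/32 = π(0.0807)⁴/32 = 4.164×10^-6 m⁴.
θ = T·L/(G·J) = 958.0 × 2.11 / (42.3×10⁹ × 4.164×10^-6) = 0.01148 rad.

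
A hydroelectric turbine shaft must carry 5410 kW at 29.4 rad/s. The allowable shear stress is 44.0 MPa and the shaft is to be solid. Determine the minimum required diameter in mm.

ω = 29.4 rad/s, so T = P/ω = 5410×10³ / 29.40 = 184000 N·m.
For a solid shaft τ_max = 16T/(πd³), so d = (16T/(π τ_allow))^(1/3) = (16·184000/(π·4.40×10^7))^(1/3) = 0.2772 m.

277 mm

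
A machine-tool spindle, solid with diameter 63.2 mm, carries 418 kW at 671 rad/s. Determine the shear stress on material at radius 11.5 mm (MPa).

ω = 671 rad/s, so T = P/ω = 418×10³ / 671.0 = 623.0 N·m.
J = πd⁴/32 = π(0.0632)⁴/32 = 1.566×10^-6 m⁴.
Shear stress varies linearly with radius: τ = T·r/J = 623.0 × 0.0115 / 1.566×10^-6 = 4.574×10^6 Pa.

4.57 MPa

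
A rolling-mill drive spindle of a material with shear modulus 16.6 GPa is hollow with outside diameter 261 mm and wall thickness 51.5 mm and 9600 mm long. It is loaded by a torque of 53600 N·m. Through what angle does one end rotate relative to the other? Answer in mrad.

J = π(d_o⁴ − d_i⁴)/32 = π(0.261⁴ − 0.158⁴)/32 = 3.944×10^-4 m⁴.
θ = T·L/(G·J) = 53600 × 9.60 / (16.6×10⁹ × 3.944×10^-4) = 0.07860 rad.

78.6 mrad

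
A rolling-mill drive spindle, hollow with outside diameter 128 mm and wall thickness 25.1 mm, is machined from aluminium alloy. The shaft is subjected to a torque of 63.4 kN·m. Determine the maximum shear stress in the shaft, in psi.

J = π(d_o⁴ − d_i⁴)/32 = π(0.128⁴ − 0.0778⁴)/32 = 2.276×10^-5 m⁴.
τ_max = T·r/J = 63400 × 0.0640 / 2.276×10^-5 = 1.783×10^8 Pa.

25900 psi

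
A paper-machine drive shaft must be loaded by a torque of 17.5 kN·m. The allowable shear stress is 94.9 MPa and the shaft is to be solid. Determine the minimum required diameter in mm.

97.9 mm

For a solid shaft τ_max = 16T/(πd³), so d = (16T/(π τ_allow))^(1/3) = (16·17500/(π·9.49×10^7))^(1/3) = 0.09793 m.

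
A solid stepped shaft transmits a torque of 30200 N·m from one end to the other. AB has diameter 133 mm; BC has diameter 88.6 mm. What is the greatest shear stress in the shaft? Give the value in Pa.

Under the same torque, τ_max = 16T/(πd³) is largest where d is smallest — segment BC (d = 88.6 mm).
τ_max = 16·30200/(π·(0.0886)³) = 2.211×10^8 Pa.

2.21e8 Pa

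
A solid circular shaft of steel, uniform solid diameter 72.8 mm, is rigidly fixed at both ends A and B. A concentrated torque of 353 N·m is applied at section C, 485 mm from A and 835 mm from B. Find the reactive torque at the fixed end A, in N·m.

223 N·m

With uniform GJ and both ends fixed, compatibility θ_AC = θ_CB gives T_A·a = T_B·b, together with T_A + T_B = T₀.
T_A = T₀·b/(a+b) = 353.0·835/1320 = 223.3 N·m; T_B = 129.7 N·m.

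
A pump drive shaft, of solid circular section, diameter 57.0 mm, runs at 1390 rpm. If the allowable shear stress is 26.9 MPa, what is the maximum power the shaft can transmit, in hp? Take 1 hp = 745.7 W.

J = πd⁴/32 = π(0.0570)⁴/32 = 1.036×10^-6 m⁴.
T_max = τ_allow·J/r = 2.69×10^7 × 1.036×10^-6 / 0.0285 = 978.2 N·m.
ω = 2π·1390/60 = 145.6 rad/s, so P_max = T_max·ω = 1.424×10^5 W.

191 hp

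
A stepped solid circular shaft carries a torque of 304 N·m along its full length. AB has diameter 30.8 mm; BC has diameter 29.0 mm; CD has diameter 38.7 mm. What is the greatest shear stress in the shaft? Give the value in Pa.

6.35e7 Pa

Under the same torque, τ_max = 16T/(πd³) is largest where d is smallest — segment BC (d = 29.0 mm).
τ_max = 16·304.0/(π·(0.0290)³) = 6.348×10^7 Pa.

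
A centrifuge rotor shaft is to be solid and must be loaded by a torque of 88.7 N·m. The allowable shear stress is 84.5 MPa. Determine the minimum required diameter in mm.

For a solid shaft τ_max = 16T/(πd³), so d = (16T/(π τ_allow))^(1/3) = (16·88.70/(π·8.45×10^7))^(1/3) = 0.01749 m.

17.5 mm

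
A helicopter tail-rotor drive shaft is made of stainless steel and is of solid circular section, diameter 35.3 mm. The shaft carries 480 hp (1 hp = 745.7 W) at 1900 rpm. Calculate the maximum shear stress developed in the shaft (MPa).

ω = 2π·1900/60 = 199.0 rad/s, so T = P/ω = 480×745.7 / 199.0 = 1799 N·m.
J = πd⁴/32 = π(0.0353)⁴/32 = 1.524×10^-7 m⁴.
τ_max = T·r/J = 1799 × 0.0176 / 1.524×10^-7 = 2.083×10^8 Pa.

208 MPa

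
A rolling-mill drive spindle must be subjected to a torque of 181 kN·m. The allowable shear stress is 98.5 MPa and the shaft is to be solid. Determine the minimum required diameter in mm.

For a solid shaft τ_max = 16T/(πd³), so d = (16T/(π τ_allow))^(1/3) = (16·181000/(π·9.85×10^7))^(1/3) = 0.2107 m.

211 mm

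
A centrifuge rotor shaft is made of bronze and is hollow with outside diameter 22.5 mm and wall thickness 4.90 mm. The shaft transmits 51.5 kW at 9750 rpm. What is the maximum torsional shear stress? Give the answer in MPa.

ω = 2π·9750/60 = 1021 rad/s, so T = P/ω = 51.5×10³ / 1021 = 50.44 N·m.
J = π(d_o⁴ − d_i⁴)/32 = π(0.0225⁴ − 0.0127⁴)/32 = 2.261×10^-8 m⁴.
τ_max = T·r/J = 50.44 × 0.0112 / 2.261×10^-8 = 2.510×10^7 Pa.

25.1 MPa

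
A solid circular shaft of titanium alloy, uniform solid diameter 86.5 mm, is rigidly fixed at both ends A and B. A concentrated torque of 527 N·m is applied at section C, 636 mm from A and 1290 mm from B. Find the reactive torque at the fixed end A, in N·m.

With uniform GJ and both ends fixed, compatibility θ_AC = θ_CB gives T_A·a = T_B·b, together with T_A + T_B = T₀.
T_A = T₀·b/(a+b) = 527.0·1290/1926 = 353.0 N·m; T_B = 174.0 N·m.

353 N·m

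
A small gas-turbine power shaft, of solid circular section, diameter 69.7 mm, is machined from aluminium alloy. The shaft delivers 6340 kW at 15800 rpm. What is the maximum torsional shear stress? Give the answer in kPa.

ω = 2π·15800/60 = 1655 rad/s, so T = P/ω = 6340×10³ / 1655 = 3832 N·m.
J = πd⁴/32 = π(0.0697)⁴/32 = 2.317×10^-6 m⁴.
τ_max = T·r/J = 3832 × 0.0348 / 2.317×10^-6 = 5.763×10^7 Pa.

57600 kPa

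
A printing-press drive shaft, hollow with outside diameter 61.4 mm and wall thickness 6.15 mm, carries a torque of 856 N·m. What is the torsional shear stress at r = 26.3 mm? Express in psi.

J = π(d_o⁴ − d_i⁴)/32 = π(0.0614⁴ − 0.0491⁴)/32 = 8.247×10^-7 m⁴.
Shear stress varies linearly with radius: τ = T·r/J = 856.0 × 0.0263 / 8.247×10^-7 = 2.730×10^7 Pa.

3960 psi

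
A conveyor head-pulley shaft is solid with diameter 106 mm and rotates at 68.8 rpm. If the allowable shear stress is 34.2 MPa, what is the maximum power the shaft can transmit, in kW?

57.6 kW

J = πd⁴/32 = π(0.106)⁴/32 = 1.239×10^-5 m⁴.
T_max = τ_allow·J/r = 3.42×10^7 × 1.239×10^-5 / 0.0530 = 7998 N·m.
ω = 2π·68.8/60 = 7.205 rad/s, so P_max = T_max·ω = 5.762×10^4 W.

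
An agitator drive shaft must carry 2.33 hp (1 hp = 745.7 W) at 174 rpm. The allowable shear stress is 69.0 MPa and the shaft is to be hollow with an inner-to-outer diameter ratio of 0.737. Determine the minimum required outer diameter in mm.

21.5 mm

ω = 2π·174/60 = 18.22 rad/s, so T = P/ω = 2.33×745.7 / 18.22 = 95.35 N·m.
For a hollow shaft with d_i/d_o = 0.737: τ_max = 16T/(π d_o³ (1−k⁴)), so d_o = [16T/(π τ_allow (1−k⁴))]^(1/3) = [16·95.35/(π·6.90×10^7·0.7050)]^(1/3) = 0.02153 m.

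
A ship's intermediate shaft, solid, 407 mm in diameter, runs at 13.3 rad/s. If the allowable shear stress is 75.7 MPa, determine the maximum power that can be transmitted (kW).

13300 kW

J = πd⁴/32 = π(0.407)⁴/32 = 2.694×10^-3 m⁴.
T_max = τ_allow·J/r = 7.57×10^7 × 2.694×10^-3 / 0.203 = 1.002e6 N·m.
ω = 13.3 rad/s, so P_max = T_max·ω = 1.333×10^7 W.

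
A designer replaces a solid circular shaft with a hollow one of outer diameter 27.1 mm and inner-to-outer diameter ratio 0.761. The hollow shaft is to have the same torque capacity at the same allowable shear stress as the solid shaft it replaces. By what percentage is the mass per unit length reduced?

Equal τ_max and T ⇒ the solid shaft needs d_s³ = d_o³(1−k⁴), so d_s = 27.1·(1−0.761⁴)^(1/3) = 23.65 mm.
Area ratio A_h/A_s = d_o²(1−k²)/d_s² = (1−k²)/(1−k⁴)^(2/3) = 0.5526.
Mass saving = 1 − 0.5526 = 44.7 %.

44.7 %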